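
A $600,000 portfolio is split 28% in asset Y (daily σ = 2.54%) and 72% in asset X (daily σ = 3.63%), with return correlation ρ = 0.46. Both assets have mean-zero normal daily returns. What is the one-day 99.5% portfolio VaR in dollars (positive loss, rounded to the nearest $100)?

$46,500

σ_p² = 0.28²·2.54² + 0.72²·3.63² + 2·0.46·0.28·0.72·2.54·3.63 = 9.0468 (%²).
σ_p = √9.0468 = 3.008%.
At 99.5%, z = 2.576.
VaR = 2.576 × 3.008% = 7.749%; on $600,000 that is $46,494.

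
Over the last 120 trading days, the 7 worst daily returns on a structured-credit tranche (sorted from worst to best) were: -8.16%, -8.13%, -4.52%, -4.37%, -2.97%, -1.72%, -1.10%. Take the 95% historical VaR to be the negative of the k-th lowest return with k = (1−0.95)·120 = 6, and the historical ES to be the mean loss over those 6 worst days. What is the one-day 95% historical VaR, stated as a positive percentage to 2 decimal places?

k = 6; the 6th lowest return is -1.72%, so VaR = 1.72%.

1.72%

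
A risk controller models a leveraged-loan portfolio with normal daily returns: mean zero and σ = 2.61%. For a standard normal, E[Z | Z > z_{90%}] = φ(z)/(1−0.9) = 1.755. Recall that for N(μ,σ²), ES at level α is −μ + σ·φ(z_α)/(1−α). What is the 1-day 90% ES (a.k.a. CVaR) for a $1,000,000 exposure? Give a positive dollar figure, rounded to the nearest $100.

ES = 2.61% × 1.755 = 4.581%.
On $1,000,000: 0.04581 × $1,000,000 = $45,810.

$45,800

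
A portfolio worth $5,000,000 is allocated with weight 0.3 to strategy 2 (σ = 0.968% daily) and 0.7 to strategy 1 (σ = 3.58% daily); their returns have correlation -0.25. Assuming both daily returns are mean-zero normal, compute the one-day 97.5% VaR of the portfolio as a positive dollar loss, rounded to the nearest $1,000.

σ_p² = 0.3²·0.968² + 0.7²·3.58² + 2·-0.25·0.3·0.7·0.968·3.58 = 6.0005 (%²).
σ_p = √6.0005 = 2.450%.
At 97.5%, z = 1.960.
VaR = 1.960 × 2.450% = 4.802%; on $5,000,000 that is $240,100.

$240,000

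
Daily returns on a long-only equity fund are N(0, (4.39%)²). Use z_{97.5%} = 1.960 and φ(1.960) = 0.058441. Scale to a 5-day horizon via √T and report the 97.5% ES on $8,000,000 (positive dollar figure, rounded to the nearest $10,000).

σ_{5d} = 4.39% × √5 = 9.816%.
ES multiplier = φ(z)/(1−α) = 0.058441/0.025 = 2.338.
ES = 9.816% × 2.338 = 22.950%; on $8,000,000: $1,836,000.

$1,840,000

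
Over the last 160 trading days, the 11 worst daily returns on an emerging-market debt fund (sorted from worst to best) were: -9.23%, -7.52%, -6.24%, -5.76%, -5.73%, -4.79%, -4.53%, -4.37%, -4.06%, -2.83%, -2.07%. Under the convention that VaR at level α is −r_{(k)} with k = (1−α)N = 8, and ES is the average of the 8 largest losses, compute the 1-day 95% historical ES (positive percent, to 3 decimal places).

6.021%

The 8 worst returns sum to -48.17%.
ES = −(-48.17%) / 8 = 6.02125% ≈ 6.021%.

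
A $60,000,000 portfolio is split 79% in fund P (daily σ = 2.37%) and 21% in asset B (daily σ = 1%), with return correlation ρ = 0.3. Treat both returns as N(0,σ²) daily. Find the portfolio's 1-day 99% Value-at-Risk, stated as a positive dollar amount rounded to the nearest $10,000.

$2,720,000

σ_p² = 0.79²·2.37² + 0.21²·1² + 2·0.3·0.79·0.21·2.37·1 = 3.7855 (%²).
σ_p = √3.7855 = 1.946%.
At 99%, z = 2.326.
VaR = 2.326 × 1.946% = 4.526%; on $60,000,000 that is $2,715,600.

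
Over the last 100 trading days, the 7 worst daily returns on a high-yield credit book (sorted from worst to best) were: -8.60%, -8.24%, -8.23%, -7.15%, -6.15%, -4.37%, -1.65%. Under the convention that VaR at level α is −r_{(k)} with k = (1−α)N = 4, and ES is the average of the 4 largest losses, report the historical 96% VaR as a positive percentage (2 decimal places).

k = 4; the 4th lowest return is -7.15%, so VaR = 7.15%.

7.15%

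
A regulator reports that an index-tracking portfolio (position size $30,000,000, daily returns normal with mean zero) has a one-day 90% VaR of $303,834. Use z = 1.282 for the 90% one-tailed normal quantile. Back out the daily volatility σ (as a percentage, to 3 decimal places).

VaR as a fraction: $303,834 / $30,000,000 = 1.013%.
σ = VaR / z = 1.013% / 1.282 = 0.790%.

0.790%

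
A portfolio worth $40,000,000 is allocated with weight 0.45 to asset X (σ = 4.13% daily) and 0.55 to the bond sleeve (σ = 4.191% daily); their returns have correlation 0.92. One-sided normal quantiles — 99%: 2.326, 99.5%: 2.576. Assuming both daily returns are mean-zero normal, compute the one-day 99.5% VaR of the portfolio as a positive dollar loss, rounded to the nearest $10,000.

$4,200,000

σ_p² = 0.45²·4.13² + 0.55²·4.191² + 2·0.92·0.45·0.55·4.13·4.191 = 16.6497 (%²).
σ_p = √16.6497 = 4.080%.
VaR = 2.576 × 4.080% = 10.510%; on $40,000,000 that is $4,204,000.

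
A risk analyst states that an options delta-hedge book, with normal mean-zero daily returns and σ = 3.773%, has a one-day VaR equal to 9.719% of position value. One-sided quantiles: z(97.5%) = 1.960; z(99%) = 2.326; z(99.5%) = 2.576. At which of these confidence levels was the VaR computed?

99.5%

Implied z = VaR/σ = 9.719 / 3.773 = 2.576.
This matches z(99.5%) = 2.576.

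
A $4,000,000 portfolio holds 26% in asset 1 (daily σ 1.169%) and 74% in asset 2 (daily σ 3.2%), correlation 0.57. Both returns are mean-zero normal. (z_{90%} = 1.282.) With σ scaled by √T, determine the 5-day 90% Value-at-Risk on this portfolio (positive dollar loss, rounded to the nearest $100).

σ_p = √(0.26²·1.169² + 0.74²·3.2² + 2·0.57·0.26·0.74·1.169·3.2) = 2.553%.
σ_{5d} = 2.553% × √5 = 5.709%.
VaR = 1.282 × 5.709% = 7.319%; on $4,000,000 that is $292,760.

$292,800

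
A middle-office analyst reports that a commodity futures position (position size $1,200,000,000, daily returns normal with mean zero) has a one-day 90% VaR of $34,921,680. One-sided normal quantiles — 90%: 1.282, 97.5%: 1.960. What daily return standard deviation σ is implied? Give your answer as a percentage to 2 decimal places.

2.27%

VaR as a fraction: $34,921,680 / $1,200,000,000 = 2.910%.
σ = VaR / z = 2.910% / 1.282 = 2.270%.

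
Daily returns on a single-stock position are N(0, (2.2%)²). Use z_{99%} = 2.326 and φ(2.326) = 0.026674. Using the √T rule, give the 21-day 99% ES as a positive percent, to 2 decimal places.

26.89%

σ_{21d} = 2.2% × √21 = 10.082%.
ES multiplier = φ(z)/(1−α) = 0.026674/0.01 = 2.667.
ES = 10.082% × 2.667 = 26.889%.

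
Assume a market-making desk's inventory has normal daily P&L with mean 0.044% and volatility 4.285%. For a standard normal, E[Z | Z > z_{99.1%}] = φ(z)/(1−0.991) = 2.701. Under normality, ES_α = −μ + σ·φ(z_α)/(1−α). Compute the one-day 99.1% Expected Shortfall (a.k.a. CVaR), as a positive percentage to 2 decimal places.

ES = −(0.044%) + 4.285% × 2.701 = 11.530%.

11.53%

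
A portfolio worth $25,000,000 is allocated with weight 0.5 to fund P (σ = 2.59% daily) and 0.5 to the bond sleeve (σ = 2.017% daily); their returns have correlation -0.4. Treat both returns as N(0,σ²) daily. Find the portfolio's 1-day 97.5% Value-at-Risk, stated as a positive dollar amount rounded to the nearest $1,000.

σ_p² = 0.5²·2.59² + 0.5²·2.017² + 2·-0.4·0.5·0.5·2.59·2.017 = 1.6493 (%²).
σ_p = √1.6493 = 1.284%.
At 97.5%, z = 1.960.
VaR = 1.960 × 1.284% = 2.517%; on $25,000,000 that is $629,250.

$629,000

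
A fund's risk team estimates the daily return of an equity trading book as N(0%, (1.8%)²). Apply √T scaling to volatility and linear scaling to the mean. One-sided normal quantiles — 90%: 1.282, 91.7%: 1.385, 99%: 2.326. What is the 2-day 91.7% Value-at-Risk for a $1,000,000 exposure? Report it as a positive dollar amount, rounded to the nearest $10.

$35,260

σ_{2d} = 1.8% × √2 = 2.546%.
VaR = 1.385 × 2.546% = 3.526%.
On $1,000,000: 0.03526 × $1,000,000 = $35,260.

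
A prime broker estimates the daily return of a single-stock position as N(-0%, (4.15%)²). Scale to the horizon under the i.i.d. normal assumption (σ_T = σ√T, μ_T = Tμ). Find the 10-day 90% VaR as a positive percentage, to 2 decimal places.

At 90%, z = 1.282.
σ_{10d} = 4.15% × √10 = 13.123%.
VaR = 1.282 × 13.123% = 16.824%.

16.82%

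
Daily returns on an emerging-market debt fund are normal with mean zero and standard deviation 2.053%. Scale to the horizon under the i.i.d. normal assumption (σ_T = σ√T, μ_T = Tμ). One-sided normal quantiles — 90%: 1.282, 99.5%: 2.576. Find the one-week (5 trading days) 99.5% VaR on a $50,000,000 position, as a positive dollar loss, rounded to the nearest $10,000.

$5,910,000

σ_{5d} = 2.053% × √5 = 4.591%.
VaR = 2.576 × 4.591% = 11.826%.
On $50,000,000: 0.11826 × $50,000,000 = $5,913,000.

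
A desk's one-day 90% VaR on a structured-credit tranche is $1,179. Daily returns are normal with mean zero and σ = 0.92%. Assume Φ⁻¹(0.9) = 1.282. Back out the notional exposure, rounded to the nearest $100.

VaR as a fraction of value: z·σ = 1.282 × 0.92% = 1.17944%.
Position = $1,179 / 0.0117944 = $99,963.

$100,000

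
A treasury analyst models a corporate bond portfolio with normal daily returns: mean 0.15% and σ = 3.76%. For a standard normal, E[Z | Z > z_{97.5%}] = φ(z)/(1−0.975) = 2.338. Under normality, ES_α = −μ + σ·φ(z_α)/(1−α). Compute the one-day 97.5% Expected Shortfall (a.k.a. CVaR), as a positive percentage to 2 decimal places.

8.64%

ES = −(0.15%) + 3.76% × 2.338 = 8.641%.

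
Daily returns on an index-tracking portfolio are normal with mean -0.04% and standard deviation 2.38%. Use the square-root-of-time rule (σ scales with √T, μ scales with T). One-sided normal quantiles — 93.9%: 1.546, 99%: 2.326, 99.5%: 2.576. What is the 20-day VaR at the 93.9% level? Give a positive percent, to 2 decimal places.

17.26%

σ_{20d} = 2.38% × √20 = 10.644%; μ_{20d} = 20 × -0.04% = -0.800%.
VaR = −(-0.800%) + 1.546 × 10.644% = 17.256%.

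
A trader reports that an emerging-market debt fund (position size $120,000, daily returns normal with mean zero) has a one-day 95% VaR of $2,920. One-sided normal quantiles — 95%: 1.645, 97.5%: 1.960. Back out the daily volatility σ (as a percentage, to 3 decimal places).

VaR as a fraction: $2,920 / $120,000 = 2.433%.
σ = VaR / z = 2.433% / 1.645 = 1.479%.

1.479%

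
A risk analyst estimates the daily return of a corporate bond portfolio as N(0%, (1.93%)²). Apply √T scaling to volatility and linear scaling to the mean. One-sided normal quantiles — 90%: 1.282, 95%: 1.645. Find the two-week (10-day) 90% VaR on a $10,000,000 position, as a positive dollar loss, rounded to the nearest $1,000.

σ_{10d} = 1.93% × √10 = 6.103%.
VaR = 1.282 × 6.103% = 7.824%.
On $10,000,000: 0.07824 × $10,000,000 = $782,400.

$782,000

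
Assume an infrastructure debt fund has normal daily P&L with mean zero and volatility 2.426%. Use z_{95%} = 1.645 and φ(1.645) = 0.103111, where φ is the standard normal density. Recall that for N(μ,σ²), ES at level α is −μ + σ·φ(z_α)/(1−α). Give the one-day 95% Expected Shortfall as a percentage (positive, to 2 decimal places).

5.00%

Tail multiplier: φ(z)/(1−α) = 0.103111 / 0.05 = 2.062.
ES = 2.426% × 2.062 = 5.002%.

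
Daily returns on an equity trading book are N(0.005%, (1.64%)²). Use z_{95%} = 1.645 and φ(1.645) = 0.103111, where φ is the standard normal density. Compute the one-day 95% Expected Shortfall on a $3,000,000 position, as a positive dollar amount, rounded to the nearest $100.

$101,300

Tail multiplier: φ(z)/(1−α) = 0.103111 / 0.05 = 2.062.
ES = −(0.005%) + 1.64% × 2.062 = 3.377%.
On $3,000,000: 0.03377 × $3,000,000 = $101,310.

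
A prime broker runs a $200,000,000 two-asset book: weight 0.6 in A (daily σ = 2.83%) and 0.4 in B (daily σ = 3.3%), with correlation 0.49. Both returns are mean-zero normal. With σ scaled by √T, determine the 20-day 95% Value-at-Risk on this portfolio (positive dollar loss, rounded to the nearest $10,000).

σ_p = √(0.6²·2.83² + 0.4²·3.3² + 2·0.49·0.6·0.4·2.83·3.3) = 2.612%.
σ_{20d} = 2.612% × √20 = 11.681%.
z(95%) = 1.645.
VaR = 1.645 × 11.681% = 19.215%; on $200,000,000 that is $38,430,000.

$38,430,000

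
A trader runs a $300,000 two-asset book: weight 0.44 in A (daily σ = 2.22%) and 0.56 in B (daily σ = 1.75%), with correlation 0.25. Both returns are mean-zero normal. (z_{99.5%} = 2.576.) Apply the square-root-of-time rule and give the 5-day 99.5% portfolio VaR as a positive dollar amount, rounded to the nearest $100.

$26,700

σ_p = √(0.44²·2.22² + 0.56²·1.75² + 2·0.25·0.44·0.56·2.22·1.75) = 1.547%.
σ_{5d} = 1.547% × √5 = 3.459%.
VaR = 2.576 × 3.459% = 8.910%; on $300,000 that is $26,730.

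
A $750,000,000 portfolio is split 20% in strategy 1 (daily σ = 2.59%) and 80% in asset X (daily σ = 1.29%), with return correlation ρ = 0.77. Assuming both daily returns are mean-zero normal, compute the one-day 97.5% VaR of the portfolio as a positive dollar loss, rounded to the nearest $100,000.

$21,600,000

σ_p² = 0.2²·2.59² + 0.8²·1.29² + 2·0.77·0.2·0.8·2.59·1.29 = 2.1566 (%²).
σ_p = √2.1566 = 1.469%.
At 97.5%, z = 1.960.
VaR = 1.960 × 1.469% = 2.879%; on $750,000,000 that is $21,592,500.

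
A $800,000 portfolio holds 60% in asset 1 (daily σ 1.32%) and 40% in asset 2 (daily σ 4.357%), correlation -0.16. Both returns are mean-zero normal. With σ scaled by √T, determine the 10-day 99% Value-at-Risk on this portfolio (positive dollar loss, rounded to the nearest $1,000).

$106,000

σ_p = √(0.6²·1.32² + 0.4²·4.357² + 2·-0.16·0.6·0.4·1.32·4.357) = 1.795%.
σ_{10d} = 1.795% × √10 = 5.676%.
z(99%) = 2.326.
VaR = 2.326 × 5.676% = 13.202%; on $800,000 that is $105,616.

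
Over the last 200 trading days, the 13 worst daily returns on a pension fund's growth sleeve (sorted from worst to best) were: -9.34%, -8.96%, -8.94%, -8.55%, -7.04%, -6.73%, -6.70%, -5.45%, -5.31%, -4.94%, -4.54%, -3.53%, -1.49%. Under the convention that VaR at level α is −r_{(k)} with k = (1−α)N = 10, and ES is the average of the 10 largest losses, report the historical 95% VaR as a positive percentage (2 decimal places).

k = 10; the 10th lowest return is -4.94%, so VaR = 4.94%.

4.94%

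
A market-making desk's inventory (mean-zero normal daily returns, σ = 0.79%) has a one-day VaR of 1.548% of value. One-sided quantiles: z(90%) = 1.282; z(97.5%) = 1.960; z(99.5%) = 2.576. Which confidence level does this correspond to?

97.5%

Implied z = VaR/σ = 1.548 / 0.79 = 1.959.
This matches z(97.5%) = 1.960.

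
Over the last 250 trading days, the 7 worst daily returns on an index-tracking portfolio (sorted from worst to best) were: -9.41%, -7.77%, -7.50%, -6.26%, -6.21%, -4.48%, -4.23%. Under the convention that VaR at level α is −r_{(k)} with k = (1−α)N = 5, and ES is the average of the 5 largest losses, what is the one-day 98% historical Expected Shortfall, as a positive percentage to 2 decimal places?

7.43%

The 5 worst returns sum to -37.15%.
ES = −(-37.15%) / 5 = 7.43%.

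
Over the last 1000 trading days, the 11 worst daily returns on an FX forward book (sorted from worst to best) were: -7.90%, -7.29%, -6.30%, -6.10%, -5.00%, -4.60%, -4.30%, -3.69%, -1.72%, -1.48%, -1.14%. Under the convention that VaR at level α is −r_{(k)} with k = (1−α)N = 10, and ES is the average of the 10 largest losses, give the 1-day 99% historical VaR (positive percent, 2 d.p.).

k = 10; the 10th lowest return is -1.48%, so VaR = 1.48%.

1.48%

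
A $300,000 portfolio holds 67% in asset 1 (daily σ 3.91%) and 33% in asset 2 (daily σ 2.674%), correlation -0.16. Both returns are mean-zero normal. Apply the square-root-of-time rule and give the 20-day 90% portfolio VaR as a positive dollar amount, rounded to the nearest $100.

$45,200

σ_p = √(0.67²·3.91² + 0.33²·2.674² + 2·-0.16·0.67·0.33·3.91·2.674) = 2.627%.
σ_{20d} = 2.627% × √20 = 11.748%.
z(90%) = 1.282.
VaR = 1.282 × 11.748% = 15.061%; on $300,000 that is $45,183.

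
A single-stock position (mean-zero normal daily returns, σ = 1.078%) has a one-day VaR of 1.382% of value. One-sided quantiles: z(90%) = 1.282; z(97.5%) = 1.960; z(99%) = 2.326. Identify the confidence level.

90%

Implied z = VaR/σ = 1.382 / 1.078 = 1.282.
This matches z(90%) = 1.282.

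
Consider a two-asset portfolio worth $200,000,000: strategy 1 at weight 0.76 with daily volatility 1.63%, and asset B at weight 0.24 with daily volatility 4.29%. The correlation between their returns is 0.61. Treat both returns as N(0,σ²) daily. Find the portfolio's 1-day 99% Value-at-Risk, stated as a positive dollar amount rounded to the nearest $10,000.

$9,480,000

σ_p² = 0.76²·1.63² + 0.24²·4.29² + 2·0.61·0.76·0.24·1.63·4.29 = 4.1508 (%²).
σ_p = √4.1508 = 2.037%.
At 99%, z = 2.326.
VaR = 2.326 × 2.037% = 4.738%; on $200,000,000 that is $9,476,000.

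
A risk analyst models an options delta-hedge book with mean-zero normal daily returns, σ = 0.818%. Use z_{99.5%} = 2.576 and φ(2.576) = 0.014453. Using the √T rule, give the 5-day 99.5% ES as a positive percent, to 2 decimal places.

5.29%

σ_{5d} = 0.818% × √5 = 1.829%.
ES multiplier = φ(z)/(1−α) = 0.014453/0.005 = 2.891.
ES = 1.829% × 2.891 = 5.288%.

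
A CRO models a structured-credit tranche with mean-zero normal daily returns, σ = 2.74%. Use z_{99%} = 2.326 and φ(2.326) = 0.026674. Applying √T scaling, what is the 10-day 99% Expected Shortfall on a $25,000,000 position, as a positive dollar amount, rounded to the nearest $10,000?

σ_{10d} = 2.74% × √10 = 8.665%.
ES multiplier = φ(z)/(1−α) = 0.026674/0.01 = 2.667.
ES = 8.665% × 2.667 = 23.110%; on $25,000,000: $5,777,500.

$5,780,000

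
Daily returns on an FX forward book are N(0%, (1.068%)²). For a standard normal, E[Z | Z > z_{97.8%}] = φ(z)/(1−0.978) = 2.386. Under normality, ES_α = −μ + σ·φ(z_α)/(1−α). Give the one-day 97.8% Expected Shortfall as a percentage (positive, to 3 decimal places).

ES = 1.068% × 2.386 = 2.548%.

2.548%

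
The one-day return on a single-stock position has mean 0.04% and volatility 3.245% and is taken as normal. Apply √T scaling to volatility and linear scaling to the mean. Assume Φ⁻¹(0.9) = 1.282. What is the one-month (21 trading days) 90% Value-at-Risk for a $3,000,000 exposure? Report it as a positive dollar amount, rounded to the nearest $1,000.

$547,000

σ_{21d} = 3.245% × √21 = 14.870%; μ_{21d} = 21 × 0.04% = 0.840%.
VaR = −(0.840%) + 1.282 × 14.870% = 18.223%.
On $3,000,000: 0.18223 × $3,000,000 = $546,690.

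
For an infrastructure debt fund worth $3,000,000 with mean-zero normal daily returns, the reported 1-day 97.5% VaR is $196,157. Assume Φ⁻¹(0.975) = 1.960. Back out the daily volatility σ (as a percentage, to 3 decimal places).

3.336%

VaR as a fraction: $196,157 / $3,000,000 = 6.539%.
σ = VaR / z = 6.539% / 1.960 = 3.336%.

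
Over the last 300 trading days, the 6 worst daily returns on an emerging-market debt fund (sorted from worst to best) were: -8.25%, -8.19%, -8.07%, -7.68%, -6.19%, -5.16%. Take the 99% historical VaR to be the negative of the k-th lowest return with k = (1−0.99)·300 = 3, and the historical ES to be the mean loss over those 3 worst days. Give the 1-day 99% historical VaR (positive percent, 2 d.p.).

k = 3; the 3rd lowest return is -8.07%, so VaR = 8.07%.

8.07%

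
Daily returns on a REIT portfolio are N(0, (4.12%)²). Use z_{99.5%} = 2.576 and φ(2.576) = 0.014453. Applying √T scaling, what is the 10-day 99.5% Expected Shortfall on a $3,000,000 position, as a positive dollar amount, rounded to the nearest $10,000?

$1,130,000

σ_{10d} = 4.12% × √10 = 13.029%.
ES multiplier = φ(z)/(1−α) = 0.014453/0.005 = 2.891.
ES = 13.029% × 2.891 = 37.667%; on $3,000,000: $1,130,010.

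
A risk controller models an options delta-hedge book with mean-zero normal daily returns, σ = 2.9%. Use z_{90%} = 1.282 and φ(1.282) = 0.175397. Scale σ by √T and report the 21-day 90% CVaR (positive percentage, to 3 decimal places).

σ_{21d} = 2.9% × √21 = 13.289%.
ES multiplier = φ(z)/(1−α) = 0.175397/0.1 = 1.754.
ES = 13.289% × 1.754 = 23.309%.

23.309%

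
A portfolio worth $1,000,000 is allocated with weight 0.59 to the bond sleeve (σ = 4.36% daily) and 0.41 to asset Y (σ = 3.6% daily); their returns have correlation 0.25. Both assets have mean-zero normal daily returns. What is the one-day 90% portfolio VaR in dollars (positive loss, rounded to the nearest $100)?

σ_p² = 0.59²·4.36² + 0.41²·3.6² + 2·0.25·0.59·0.41·4.36·3.6 = 10.6942 (%²).
σ_p = √10.6942 = 3.270%.
At 90%, z = 1.282.
VaR = 1.282 × 3.270% = 4.192%; on $1,000,000 that is $41,920.

$41,900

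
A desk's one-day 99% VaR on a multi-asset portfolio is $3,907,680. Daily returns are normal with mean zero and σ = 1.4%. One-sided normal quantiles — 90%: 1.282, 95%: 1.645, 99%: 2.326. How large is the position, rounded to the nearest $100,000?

$120,000,000

VaR as a fraction of value: z·σ = 2.326 × 1.4% = 3.2564%.
Position = $3,907,680 / 0.032564 = $120,000,000.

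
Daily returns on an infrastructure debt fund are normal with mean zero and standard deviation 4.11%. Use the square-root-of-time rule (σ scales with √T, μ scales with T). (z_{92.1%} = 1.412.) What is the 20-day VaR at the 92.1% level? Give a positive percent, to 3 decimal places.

25.953%

σ_{20d} = 4.11% × √20 = 18.380%.
VaR = 1.412 × 18.380% = 25.953%.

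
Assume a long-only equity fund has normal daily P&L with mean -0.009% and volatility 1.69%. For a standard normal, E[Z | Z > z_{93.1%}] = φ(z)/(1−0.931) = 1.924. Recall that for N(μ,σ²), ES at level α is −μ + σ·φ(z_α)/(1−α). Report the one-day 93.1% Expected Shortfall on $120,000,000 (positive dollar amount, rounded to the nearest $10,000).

$3,910,000

ES = −(-0.009%) + 1.69% × 1.924 = 3.261%.
On $120,000,000: 0.03261 × $120,000,000 = $3,913,200.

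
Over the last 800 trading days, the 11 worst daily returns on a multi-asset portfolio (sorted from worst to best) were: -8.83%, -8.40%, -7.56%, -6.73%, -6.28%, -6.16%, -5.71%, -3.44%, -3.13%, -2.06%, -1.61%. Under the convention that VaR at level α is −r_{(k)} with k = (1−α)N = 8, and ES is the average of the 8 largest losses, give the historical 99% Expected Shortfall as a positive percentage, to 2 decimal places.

The 8 worst returns sum to -53.11%.
ES = −(-53.11%) / 8 = 6.63875% ≈ 6.64%.

6.64%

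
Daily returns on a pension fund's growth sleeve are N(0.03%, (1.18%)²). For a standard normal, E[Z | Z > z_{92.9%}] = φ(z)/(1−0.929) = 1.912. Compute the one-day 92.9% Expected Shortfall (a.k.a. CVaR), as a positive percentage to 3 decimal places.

ES = −(0.03%) + 1.18% × 1.912 = 2.226%.

2.226%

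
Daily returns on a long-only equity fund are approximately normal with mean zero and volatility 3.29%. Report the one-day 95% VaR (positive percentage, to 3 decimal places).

At 95% one-sided, z = 1.645.
VaR = z·σ = 1.645 × 3.29% = 5.412%.

5.412%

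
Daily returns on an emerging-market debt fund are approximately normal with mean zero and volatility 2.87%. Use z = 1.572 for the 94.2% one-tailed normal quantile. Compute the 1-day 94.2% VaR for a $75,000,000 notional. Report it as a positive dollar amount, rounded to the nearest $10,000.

VaR = z·σ = 1.572 × 2.87% = 4.512%.
On $75,000,000: 0.04512 × $75,000,000 = $3,384,000.

$3,380,000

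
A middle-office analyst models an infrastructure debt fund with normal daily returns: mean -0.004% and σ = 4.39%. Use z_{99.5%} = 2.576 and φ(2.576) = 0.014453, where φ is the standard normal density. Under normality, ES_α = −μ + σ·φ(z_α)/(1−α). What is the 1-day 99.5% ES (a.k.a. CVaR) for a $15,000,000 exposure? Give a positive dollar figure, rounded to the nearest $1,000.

$1,904,000

Tail multiplier: φ(z)/(1−α) = 0.014453 / 0.005 = 2.891.
ES = −(-0.004%) + 4.39% × 2.891 = 12.695%.
On $15,000,000: 0.12695 × $15,000,000 = $1,904,250.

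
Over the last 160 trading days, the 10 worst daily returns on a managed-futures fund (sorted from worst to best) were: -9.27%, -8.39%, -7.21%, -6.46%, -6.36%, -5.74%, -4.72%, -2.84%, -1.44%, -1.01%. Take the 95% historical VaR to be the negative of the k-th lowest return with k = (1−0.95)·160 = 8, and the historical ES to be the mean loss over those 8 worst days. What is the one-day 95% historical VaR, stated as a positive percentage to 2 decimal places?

2.84%

k = 8; the 8th lowest return is -2.84%, so VaR = 2.84%.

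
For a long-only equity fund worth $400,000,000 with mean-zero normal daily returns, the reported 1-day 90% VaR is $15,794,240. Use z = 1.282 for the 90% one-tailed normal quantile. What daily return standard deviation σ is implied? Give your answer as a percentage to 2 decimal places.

3.08%

VaR as a fraction: $15,794,240 / $400,000,000 = 3.949%.
σ = VaR / z = 3.949% / 1.282 = 3.080%.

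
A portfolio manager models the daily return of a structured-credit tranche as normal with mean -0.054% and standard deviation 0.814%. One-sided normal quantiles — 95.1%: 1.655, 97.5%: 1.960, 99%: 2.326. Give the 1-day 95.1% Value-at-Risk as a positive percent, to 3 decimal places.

1.401%

VaR = −μ + z·σ = −(-0.054%) + 1.655 × 0.814% = 1.401%.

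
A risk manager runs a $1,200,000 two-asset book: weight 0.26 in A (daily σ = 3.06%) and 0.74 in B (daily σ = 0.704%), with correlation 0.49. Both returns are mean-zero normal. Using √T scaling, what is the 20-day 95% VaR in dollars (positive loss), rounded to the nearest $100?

σ_p = √(0.26²·3.06² + 0.74²·0.704² + 2·0.49·0.26·0.74·3.06·0.704) = 1.145%.
σ_{20d} = 1.145% × √20 = 5.121%.
z(95%) = 1.645.
VaR = 1.645 × 5.121% = 8.424%; on $1,200,000 that is $101,088.

$101,100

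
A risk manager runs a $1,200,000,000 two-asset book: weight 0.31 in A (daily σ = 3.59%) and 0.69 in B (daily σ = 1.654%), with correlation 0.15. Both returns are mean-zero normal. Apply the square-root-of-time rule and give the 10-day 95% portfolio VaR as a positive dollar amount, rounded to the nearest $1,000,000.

$107,000,000

σ_p = √(0.31²·3.59² + 0.69²·1.654² + 2·0.15·0.31·0.69·3.59·1.654) = 1.709%.
σ_{10d} = 1.709% × √10 = 5.404%.
z(95%) = 1.645.
VaR = 1.645 × 5.404% = 8.890%; on $1,200,000,000 that is $106,680,000.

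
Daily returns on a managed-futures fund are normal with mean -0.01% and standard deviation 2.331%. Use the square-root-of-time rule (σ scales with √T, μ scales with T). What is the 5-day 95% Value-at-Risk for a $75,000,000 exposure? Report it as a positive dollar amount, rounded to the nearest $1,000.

$6,468,000

At 95%, z = 1.645.
σ_{5d} = 2.331% × √5 = 5.212%; μ_{5d} = 5 × -0.01% = -0.050%.
VaR = −(-0.050%) + 1.645 × 5.212% = 8.624%.
On $75,000,000: 0.08624 × $75,000,000 = $6,468,000.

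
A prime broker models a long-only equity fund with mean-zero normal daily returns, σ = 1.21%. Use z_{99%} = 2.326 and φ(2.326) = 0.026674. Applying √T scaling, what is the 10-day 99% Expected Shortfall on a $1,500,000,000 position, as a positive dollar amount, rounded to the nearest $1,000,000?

$153,000,000

σ_{10d} = 1.21% × √10 = 3.826%.
ES multiplier = φ(z)/(1−α) = 0.026674/0.01 = 2.667.
ES = 3.826% × 2.667 = 10.204%; on $1,500,000,000: $153,060,000.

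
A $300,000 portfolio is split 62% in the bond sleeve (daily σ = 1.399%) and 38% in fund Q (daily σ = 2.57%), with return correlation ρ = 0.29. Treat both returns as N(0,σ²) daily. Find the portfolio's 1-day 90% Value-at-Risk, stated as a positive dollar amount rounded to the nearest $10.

$5,700

σ_p² = 0.62²·1.399² + 0.38²·2.57² + 2·0.29·0.62·0.38·1.399·2.57 = 2.1974 (%²).
σ_p = √2.1974 = 1.482%.
At 90%, z = 1.282.
VaR = 1.282 × 1.482% = 1.900%; on $300,000 that is $5,700.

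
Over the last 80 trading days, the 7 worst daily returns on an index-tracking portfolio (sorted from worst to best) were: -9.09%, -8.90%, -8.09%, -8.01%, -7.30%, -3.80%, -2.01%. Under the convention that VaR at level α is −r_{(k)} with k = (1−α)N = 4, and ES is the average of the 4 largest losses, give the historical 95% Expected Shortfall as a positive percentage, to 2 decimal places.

8.52%

The 4 worst returns sum to -34.09%.
ES = −(-34.09%) / 4 = 8.5225% ≈ 8.52%.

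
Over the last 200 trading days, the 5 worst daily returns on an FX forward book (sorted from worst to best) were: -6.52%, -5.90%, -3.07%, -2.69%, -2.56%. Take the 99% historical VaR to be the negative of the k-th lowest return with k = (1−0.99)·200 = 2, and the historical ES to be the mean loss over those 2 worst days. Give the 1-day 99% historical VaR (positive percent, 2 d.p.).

k = 2; the 2nd lowest return is -5.90%, so VaR = 5.90%.

5.90%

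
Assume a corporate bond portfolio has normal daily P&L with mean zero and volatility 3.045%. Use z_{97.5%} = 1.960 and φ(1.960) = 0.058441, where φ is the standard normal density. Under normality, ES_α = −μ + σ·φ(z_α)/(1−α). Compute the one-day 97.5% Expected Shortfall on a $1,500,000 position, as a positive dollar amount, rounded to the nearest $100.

Tail multiplier: φ(z)/(1−α) = 0.058441 / 0.025 = 2.338.
ES = 3.045% × 2.338 = 7.119%.
On $1,500,000: 0.07119 × $1,500,000 = $106,785.

$106,800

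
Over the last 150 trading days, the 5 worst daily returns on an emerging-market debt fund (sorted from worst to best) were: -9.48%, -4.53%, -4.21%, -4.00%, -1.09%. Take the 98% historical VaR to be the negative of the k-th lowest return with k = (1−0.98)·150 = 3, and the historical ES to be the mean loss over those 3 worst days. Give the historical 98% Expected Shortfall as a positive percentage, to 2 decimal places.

The 3 worst returns sum to -18.22%.
ES = −(-18.22%) / 3 = 6.0733…% ≈ 6.07%.

6.07%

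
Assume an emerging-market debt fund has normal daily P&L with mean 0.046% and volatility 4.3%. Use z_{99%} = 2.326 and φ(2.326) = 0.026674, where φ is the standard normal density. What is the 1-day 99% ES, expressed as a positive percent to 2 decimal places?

11.42%

Tail multiplier: φ(z)/(1−α) = 0.026674 / 0.01 = 2.667.
ES = −(0.046%) + 4.3% × 2.667 = 11.422%.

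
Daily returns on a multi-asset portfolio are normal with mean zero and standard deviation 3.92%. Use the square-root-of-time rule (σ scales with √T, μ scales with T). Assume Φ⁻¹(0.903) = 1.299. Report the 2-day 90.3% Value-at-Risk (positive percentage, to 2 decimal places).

σ_{2d} = 3.92% × √2 = 5.544%.
VaR = 1.299 × 5.544% = 7.202%.

7.20%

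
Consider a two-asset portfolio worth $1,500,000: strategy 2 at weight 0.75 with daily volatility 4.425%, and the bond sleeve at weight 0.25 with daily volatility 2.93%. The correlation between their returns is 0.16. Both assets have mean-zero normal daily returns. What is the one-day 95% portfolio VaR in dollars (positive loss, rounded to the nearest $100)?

$86,600

σ_p² = 0.75²·4.425² + 0.25²·2.93² + 2·0.16·0.75·0.25·4.425·2.93 = 12.3286 (%²).
σ_p = √12.3286 = 3.511%.
At 95%, z = 1.645.
VaR = 1.645 × 3.511% = 5.776%; on $1,500,000 that is $86,640.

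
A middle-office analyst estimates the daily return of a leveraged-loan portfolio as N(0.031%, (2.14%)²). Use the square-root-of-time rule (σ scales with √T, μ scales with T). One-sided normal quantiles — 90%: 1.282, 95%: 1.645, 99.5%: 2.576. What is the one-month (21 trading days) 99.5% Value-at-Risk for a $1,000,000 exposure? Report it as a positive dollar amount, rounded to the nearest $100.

$246,100

σ_{21d} = 2.14% × √21 = 9.807%; μ_{21d} = 21 × 0.031% = 0.651%.
VaR = −(0.651%) + 2.576 × 9.807% = 24.612%.
On $1,000,000: 0.24612 × $1,000,000 = $246,120.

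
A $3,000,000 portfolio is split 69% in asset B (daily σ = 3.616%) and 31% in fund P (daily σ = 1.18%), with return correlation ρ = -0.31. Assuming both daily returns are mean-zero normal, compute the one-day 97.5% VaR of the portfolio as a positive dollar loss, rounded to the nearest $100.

σ_p² = 0.69²·3.616² + 0.31²·1.18² + 2·-0.31·0.69·0.31·3.616·1.18 = 5.7932 (%²).
σ_p = √5.7932 = 2.407%.
At 97.5%, z = 1.960.
VaR = 1.960 × 2.407% = 4.718%; on $3,000,000 that is $141,540.

$141,500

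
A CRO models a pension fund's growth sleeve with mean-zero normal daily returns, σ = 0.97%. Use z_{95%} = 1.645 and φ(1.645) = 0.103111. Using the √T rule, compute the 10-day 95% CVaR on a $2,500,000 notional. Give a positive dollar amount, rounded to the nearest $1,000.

σ_{10d} = 0.97% × √10 = 3.067%.
ES multiplier = φ(z)/(1−α) = 0.103111/0.05 = 2.062.
ES = 3.067% × 2.062 = 6.324%; on $2,500,000: $158,100.

$158,000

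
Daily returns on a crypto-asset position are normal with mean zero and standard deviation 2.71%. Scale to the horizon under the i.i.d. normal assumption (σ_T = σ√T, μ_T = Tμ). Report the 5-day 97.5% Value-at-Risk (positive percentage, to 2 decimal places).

11.88%

At 97.5%, z = 1.960.
σ_{5d} = 2.71% × √5 = 6.060%.
VaR = 1.960 × 6.060% = 11.878%.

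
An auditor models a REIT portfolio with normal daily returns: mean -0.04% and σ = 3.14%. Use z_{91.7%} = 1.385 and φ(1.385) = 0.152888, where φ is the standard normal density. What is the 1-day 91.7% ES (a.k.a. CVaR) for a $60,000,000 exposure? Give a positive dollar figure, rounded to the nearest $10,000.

$3,490,000

Tail multiplier: φ(z)/(1−α) = 0.152888 / 0.083 = 1.842.
ES = −(-0.04%) + 3.14% × 1.842 = 5.824%.
On $60,000,000: 0.05824 × $60,000,000 = $3,494,400.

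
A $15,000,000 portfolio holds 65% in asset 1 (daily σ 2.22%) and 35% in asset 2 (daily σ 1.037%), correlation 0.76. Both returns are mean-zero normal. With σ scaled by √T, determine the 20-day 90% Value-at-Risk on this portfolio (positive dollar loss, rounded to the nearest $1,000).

$1,492,000

σ_p = √(0.65²·2.22² + 0.35²·1.037² + 2·0.76·0.65·0.35·2.22·1.037) = 1.735%.
σ_{20d} = 1.735% × √20 = 7.759%.
z(90%) = 1.282.
VaR = 1.282 × 7.759% = 9.947%; on $15,000,000 that is $1,492,050.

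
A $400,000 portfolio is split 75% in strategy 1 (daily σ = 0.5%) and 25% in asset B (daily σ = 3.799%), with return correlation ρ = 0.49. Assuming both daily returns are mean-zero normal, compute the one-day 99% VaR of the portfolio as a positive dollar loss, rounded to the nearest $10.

σ_p² = 0.75²·0.5² + 0.25²·3.799² + 2·0.49·0.75·0.25·0.5·3.799 = 1.3917 (%²).
σ_p = √1.3917 = 1.180%.
At 99%, z = 2.326.
VaR = 2.326 × 1.180% = 2.745%; on $400,000 that is $10,980.

$10,980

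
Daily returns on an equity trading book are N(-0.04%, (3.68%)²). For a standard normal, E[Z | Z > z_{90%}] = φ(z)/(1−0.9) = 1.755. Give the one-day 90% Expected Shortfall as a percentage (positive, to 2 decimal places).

ES = −(-0.04%) + 3.68% × 1.755 = 6.498%.

6.50%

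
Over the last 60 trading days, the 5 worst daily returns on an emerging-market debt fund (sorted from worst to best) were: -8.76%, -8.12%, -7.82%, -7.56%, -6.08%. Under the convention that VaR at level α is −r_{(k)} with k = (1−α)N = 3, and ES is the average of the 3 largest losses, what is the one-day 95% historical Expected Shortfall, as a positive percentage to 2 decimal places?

The 3 worst returns sum to -24.70%.
ES = −(-24.70%) / 3 = 8.2333…% ≈ 8.23%.

8.23%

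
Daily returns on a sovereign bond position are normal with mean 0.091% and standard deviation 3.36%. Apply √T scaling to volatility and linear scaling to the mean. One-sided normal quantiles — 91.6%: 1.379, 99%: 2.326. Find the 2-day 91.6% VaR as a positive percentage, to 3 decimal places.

σ_{2d} = 3.36% × √2 = 4.752%; μ_{2d} = 2 × 0.091% = 0.182%.
VaR = −(0.182%) + 1.379 × 4.752% = 6.371%.

6.371%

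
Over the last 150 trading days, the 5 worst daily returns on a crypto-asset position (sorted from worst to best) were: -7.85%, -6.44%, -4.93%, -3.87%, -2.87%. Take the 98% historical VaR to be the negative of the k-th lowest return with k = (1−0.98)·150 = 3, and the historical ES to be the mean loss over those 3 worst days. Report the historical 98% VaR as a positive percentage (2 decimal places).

k = 3; the 3rd lowest return is -4.93%, so VaR = 4.93%.

4.93%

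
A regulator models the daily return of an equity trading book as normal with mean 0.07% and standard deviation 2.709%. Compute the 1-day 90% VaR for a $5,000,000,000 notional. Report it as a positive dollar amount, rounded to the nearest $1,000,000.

At 90% one-sided, z = 1.282.
VaR = −μ + z·σ = −(0.07%) + 1.282 × 2.709% = 3.403%.
On $5,000,000,000: 0.03403 × $5,000,000,000 = $170,150,000.

$170,000,000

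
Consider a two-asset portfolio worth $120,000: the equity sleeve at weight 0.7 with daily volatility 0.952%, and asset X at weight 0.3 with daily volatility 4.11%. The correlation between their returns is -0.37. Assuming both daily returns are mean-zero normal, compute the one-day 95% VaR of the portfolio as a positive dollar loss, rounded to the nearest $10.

σ_p² = 0.7²·0.952² + 0.3²·4.11² + 2·-0.37·0.7·0.3·0.952·4.11 = 1.3563 (%²).
σ_p = √1.3563 = 1.165%.
At 95%, z = 1.645.
VaR = 1.645 × 1.165% = 1.916%; on $120,000 that is $2,299.

$2,300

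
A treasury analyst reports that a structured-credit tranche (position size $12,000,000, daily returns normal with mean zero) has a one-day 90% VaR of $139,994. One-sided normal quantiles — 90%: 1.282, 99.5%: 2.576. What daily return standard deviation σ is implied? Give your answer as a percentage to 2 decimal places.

VaR as a fraction: $139,994 / $12,000,000 = 1.167%.
σ = VaR / z = 1.167% / 1.282 = 0.910%.

0.91%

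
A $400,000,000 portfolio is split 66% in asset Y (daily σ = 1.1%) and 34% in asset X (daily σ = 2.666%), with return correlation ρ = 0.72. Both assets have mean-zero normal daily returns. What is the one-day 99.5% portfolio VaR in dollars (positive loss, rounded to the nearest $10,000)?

σ_p² = 0.66²·1.1² + 0.34²·2.666² + 2·0.72·0.66·0.34·1.1·2.666 = 2.2963 (%²).
σ_p = √2.2963 = 1.515%.
At 99.5%, z = 2.576.
VaR = 2.576 × 1.515% = 3.903%; on $400,000,000 that is $15,612,000.

$15,610,000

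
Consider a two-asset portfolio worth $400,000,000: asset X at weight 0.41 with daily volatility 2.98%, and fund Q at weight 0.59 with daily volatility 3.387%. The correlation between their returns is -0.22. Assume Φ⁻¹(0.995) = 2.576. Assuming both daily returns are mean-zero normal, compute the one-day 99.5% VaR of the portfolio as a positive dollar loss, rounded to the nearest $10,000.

σ_p² = 0.41²·2.98² + 0.59²·3.387² + 2·-0.22·0.41·0.59·2.98·3.387 = 4.4118 (%²).
σ_p = √4.4118 = 2.100%.
VaR = 2.576 × 2.100% = 5.410%; on $400,000,000 that is $21,640,000.

$21,640,000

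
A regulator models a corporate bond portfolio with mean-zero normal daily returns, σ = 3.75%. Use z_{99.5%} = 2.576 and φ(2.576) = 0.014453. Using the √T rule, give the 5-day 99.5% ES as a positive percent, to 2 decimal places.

24.24%

σ_{5d} = 3.75% × √5 = 8.385%.
ES multiplier = φ(z)/(1−α) = 0.014453/0.005 = 2.891.
ES = 8.385% × 2.891 = 24.241%.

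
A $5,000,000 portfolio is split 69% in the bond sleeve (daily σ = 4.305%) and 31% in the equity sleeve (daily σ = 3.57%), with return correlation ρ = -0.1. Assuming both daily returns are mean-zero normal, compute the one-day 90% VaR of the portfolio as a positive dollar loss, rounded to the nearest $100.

$196,400

σ_p² = 0.69²·4.305² + 0.31²·3.57² + 2·-0.1·0.69·0.31·4.305·3.57 = 9.3909 (%²).
σ_p = √9.3909 = 3.064%.
At 90%, z = 1.282.
VaR = 1.282 × 3.064% = 3.928%; on $5,000,000 that is $196,400.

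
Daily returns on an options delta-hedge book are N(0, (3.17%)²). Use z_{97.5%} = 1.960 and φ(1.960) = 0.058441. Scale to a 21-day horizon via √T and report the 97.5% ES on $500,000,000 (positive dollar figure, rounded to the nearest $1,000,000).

σ_{21d} = 3.17% × √21 = 14.527%.
ES multiplier = φ(z)/(1−α) = 0.058441/0.025 = 2.338.
ES = 14.527% × 2.338 = 33.964%; on $500,000,000: $169,820,000.

$170,000,000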